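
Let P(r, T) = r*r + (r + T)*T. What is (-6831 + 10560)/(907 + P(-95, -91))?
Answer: 3729/26858 ≈ 0.13884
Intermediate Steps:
P(r, T) = r**2 + T*(T + r) (P(r, T) = r**2 + (T + r)*T = r**2 + T*(T + r))
(-6831 + 10560)/(907 + P(-95, -91)) = (-6831 + 10560)/(907 + ((-91)**2 + (-95)**2 - 91*(-95))) = 3729/(907 + (8281 + 9025 + 8645)) = 3729/(907 + 25951) = 3729/26858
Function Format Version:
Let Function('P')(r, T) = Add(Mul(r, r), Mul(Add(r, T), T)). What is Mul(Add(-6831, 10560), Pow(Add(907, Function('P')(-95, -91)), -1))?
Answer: Rational(3729, 26858) ≈ 0.13884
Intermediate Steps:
Function('P')(r, T) = Add(Pow(r, 2), Mul(T, Add(T, r))) (Function('P')(r, T) = Add(Pow(r, 2), Mul(Add(T, r), T)) = Add(Pow(r, 2), Mul(T, Add(T, r))))
Mul(Add(-6831, 10560), Pow(Add(907, Function('P')(-95, -91)), -1)) = Mul(Add(-6831, 10560), Pow(Add(907, Add(Pow(-91, 2), Pow(-95, 2), Mul(-91, -95))), -1)) = Mul(3729, Pow(Add(907, Add(8281, 9025, 8645)), -1)) = Mul(3729, Pow(Add(907, 25951), -1)) = Mul(3729, Pow(26858, -1)) = Mul(3729, Rational(1, 26858)) = Rational(3729, 26858)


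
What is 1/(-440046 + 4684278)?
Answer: 1/4244232 ≈ 2.3561e-7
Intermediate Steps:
1/(-440046 + 4684278) = 1/4244232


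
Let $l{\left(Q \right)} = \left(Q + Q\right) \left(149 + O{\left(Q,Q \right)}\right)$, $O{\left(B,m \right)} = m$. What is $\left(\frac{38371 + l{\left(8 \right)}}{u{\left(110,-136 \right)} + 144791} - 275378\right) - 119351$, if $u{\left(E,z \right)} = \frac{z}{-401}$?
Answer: $- \frac{22918473151300}{58061327} \approx -3.9473 \cdot 10^{5}$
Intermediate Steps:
$u{\left(E,z \right)} = - \frac{z}{401}$ ($u{\left(E,z \right)} = z \left(- \frac{1}{401}\right) = - \frac{z}{401}$)
$l{\left(Q \right)} = 2 Q \left(149 + Q\right)$ ($l{\left(Q \right)} = \left(Q + Q\right) \left(149 + Q\right) = 2 Q \left(149 + Q\right)$)
$\left(\frac{38371 + l{\left(8 \right)}}{u{\left(110,-136 \right)} + 144791} - 275378\right) - 119351 = \left(\frac{38371 + 2 \cdot 8 \left(149 + 8\right)}{\left(- \frac{1}{401}\right) \left(-136\right) + 144791} - 275378\right) - 119351 = \left(\frac{38371 + 2 \cdot 8 \cdot 157}{\frac{136}{401} + 144791} - 275378\right) - 119351 = \left(\frac{38371 + 2512}{\frac{58061327}{401}} - 275378\right) - 119351 = \left(40883 \cdot \frac{401}{58061327} - 275378\right) - 119351 = \left(\frac{16394083}{58061327} - 275378\right) - 119351 = - \frac{15988795712523}{58061327} - 119351 = - \frac{22918473151300}{58061327}$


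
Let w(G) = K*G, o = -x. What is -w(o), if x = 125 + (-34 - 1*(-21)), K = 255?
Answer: 28560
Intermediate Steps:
x = 112 (x = 125 + (-34 + 21) = 125 - 13 = 112)
o = -112 (o = -1*112 = -112)
w(G) = 255*G
-w(o) = -255*(-112) = -1*(-28560) = 28560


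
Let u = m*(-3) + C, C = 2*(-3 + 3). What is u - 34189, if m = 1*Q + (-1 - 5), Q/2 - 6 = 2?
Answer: -34219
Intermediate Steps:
Q = 16 (Q = 12 + 2*2 = 12 + 4 = 16)
m = 10 (m = 1*16 + (-1 - 5) = 16 - 6 = 10)
C = 0 (C = 2*0 = 0)
u = -30 (u = 10*(-3) + 0 = -30 + 0 = -30)
u - 34189 = -30 - 34189 = -34219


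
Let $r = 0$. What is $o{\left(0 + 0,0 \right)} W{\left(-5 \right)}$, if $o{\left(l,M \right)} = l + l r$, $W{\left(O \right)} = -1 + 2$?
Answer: $0$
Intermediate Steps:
$W{\left(O \right)} = 1$
$o{\left(l,M \right)} = l$ ($o{\left(l,M \right)} = l + l 0 = l + 0 = l$)
$o{\left(0 + 0,0 \right)} W{\left(-5 \right)} = \left(0 + 0\right) 1 = 0 \cdot 1 = 0$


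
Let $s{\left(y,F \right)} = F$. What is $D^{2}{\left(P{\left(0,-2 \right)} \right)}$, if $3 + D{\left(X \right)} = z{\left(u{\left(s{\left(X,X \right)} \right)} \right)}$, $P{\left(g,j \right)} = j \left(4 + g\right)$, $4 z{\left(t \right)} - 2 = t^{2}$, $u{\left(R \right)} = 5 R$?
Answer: $\frac{632025}{4} \approx 1.5801 \cdot 10^{5}$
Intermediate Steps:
$z{\left(t \right)} = \frac{1}{2} + \frac{t^{2}}{4}$
$D{\left(X \right)} = - \frac{5}{2} + \frac{25 X^{2}}{4}$ ($D{\left(X \right)} = -3 + \left(\frac{1}{2} + \frac{\left(5 X\right)^{2}}{4}\right) = -3 + \left(\frac{1}{2} + \frac{25 X^{2}}{4}\right) = - \frac{5}{2} + \frac{25 X^{2}}{4}$)
$D^{2}{\left(P{\left(0,-2 \right)} \right)} = \left(- \frac{5}{2} + \frac{25 \left(- 2 \left(4 + 0\right)\right)^{2}}{4}\right)^{2} = \left(- \frac{5}{2} + \frac{25 \left(\left(-2\right) 4\right)^{2}}{4}\right)^{2} = \left(- \frac{5}{2} + \frac{25 \left(-8\right)^{2}}{4}\right)^{2} = \left(- \frac{5}{2} + \frac{25}{4} \cdot 64\right)^{2} = \left(- \frac{5}{2} + 400\right)^{2} = \left(\frac{795}{2}\right)^{2} = \frac{632025}{4}$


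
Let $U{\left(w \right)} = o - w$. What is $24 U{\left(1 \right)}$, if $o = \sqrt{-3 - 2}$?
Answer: $-24 + 24 i \sqrt{5} \approx -24.0 + 53.666 i$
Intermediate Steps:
$o = i \sqrt{5}$ ($o = \sqrt{-5} = i \sqrt{5} \approx 2.2361 i$)
$U{\left(w \right)} = - w + i \sqrt{5}$ ($U{\left(w \right)} = i \sqrt{5} - w = - w + i \sqrt{5}$)
$24 U{\left(1 \right)} = 24 \left(\left(-1\right) 1 + i \sqrt{5}\right) = 24 \left(-1 + i \sqrt{5}\right) = -24 + 24 i \sqrt{5}$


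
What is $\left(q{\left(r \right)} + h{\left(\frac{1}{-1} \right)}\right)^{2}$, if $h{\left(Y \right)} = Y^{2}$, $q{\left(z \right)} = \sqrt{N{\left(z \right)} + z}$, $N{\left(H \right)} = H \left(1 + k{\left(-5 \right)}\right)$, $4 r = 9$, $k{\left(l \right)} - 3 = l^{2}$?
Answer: $\frac{137}{2} + 3 \sqrt{30} \approx 84.932$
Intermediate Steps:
$k{\left(l \right)} = 3 + l^{2}$
$r = \frac{9}{4}$ ($r = \frac{1}{4} \cdot 9 = \frac{9}{4} \approx 2.25$)
$N{\left(H \right)} = 29 H$ ($N{\left(H \right)} = H \left(1 + \left(3 + \left(-5\right)^{2}\right)\right) = H \left(1 + \left(3 + 25\right)\right) = H \left(1 + 28\right) = H 29 = 29 H$)
$q{\left(z \right)} = \sqrt{30} \sqrt{z}$ ($q{\left(z \right)} = \sqrt{29 z + z} = \sqrt{30 z} = \sqrt{30} \sqrt{z}$)
$\left(q{\left(r \right)} + h{\left(\frac{1}{-1} \right)}\right)^{2} = \left(\sqrt{30} \sqrt{\frac{9}{4}} + \left(\frac{1}{-1}\right)^{2}\right)^{2} = \left(\sqrt{30} \cdot \frac{3}{2} + \left(-1\right)^{2}\right)^{2} = \left(\frac{3 \sqrt{30}}{2} + 1\right)^{2} = \left(1 + \frac{3 \sqrt{30}}{2}\right)^{2}$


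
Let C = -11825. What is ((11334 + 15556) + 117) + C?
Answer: 15182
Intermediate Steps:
((11334 + 15556) + 117) + C = ((11334 + 15556) + 117) - 11825 = (26890 + 117) - 11825 = 27007 - 11825 = 15182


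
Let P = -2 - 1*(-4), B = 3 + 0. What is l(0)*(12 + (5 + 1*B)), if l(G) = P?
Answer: 40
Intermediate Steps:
B = 3
P = 2 (P = -2 + 4 = 2)
l(G) = 2
l(0)*(12 + (5 + 1*B)) = 2*(12 + (5 + 1*3)) = 2*(12 + (5 + 3)) = 2*(12 + 8) = 2*20 = 40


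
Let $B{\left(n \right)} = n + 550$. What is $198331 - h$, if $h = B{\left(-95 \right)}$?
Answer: $197876$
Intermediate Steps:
$B{\left(n \right)} = 550 + n$
$h = 455$ ($h = 550 - 95 = 455$)
$198331 - h = 198331 - 455 = 197876$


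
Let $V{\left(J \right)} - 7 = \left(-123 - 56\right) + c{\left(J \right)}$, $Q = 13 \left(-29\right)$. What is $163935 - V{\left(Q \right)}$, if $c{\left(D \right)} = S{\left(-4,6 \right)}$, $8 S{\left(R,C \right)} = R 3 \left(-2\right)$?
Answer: $164104$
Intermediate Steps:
$Q = -377$
$S{\left(R,C \right)} = - \frac{3 R}{4}$ ($S{\left(R,C \right)} = \frac{R 3 \left(-2\right)}{8} = \frac{3 R \left(-2\right)}{8} = \frac{\left(-6\right) R}{8} = - \frac{3 R}{4}$)
$c{\left(D \right)} = 3$ ($c{\left(D \right)} = \left(- \frac{3}{4}\right) \left(-4\right) = 3$)
$V{\left(J \right)} = -169$ ($V{\left(J \right)} = 7 + \left(\left(-123 - 56\right) + 3\right) = 7 + \left(-179 + 3\right) = 7 - 176 = -169$)
$163935 - V{\left(Q \right)} = 163935 - -169 = 163935 + 169 = 164104$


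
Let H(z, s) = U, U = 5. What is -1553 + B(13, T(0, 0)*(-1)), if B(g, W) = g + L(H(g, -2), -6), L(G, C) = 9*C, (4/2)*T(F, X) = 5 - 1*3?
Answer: -1594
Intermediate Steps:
H(z, s) = 5
T(F, X) = 1 (T(F, X) = (5 - 1*3)/2 = (5 - 3)/2 = (½)*2 = 1)
B(g, W) = -54 + g (B(g, W) = g + 9*(-6) = g - 54 = -54 + g)
-1553 + B(13, T(0, 0)*(-1)) = -1553 + (-54 + 13) = -1553 - 41 = -1594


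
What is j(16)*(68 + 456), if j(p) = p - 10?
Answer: 3144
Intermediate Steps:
j(p) = -10 + p
j(16)*(68 + 456) = (-10 + 16)*(68 + 456) = 6*524 = 3144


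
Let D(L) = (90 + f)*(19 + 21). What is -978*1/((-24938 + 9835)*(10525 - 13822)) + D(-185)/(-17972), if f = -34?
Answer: -9296455038/74575699121 ≈ -0.12466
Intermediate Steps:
D(L) = 2240 (D(L) = (90 - 34)*(19 + 21) = 56*40 = 2240)
-978*1/((-24938 + 9835)*(10525 - 13822)) + D(-185)/(-17972) = -978*1/((-24938 + 9835)*(10525 - 13822)) + 2240/(-17972) = -978/((-15103*(-3297))) + 2240*(-1/17972) = -978/49794591 - 560/4493 = -978*1/49794591 - 560/4493 = -326/16598197 - 560/4493 = -9296455038/74575699121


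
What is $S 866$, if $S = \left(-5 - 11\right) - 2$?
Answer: $-15588$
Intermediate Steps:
$S = -18$ ($S = -16 - 2 = -18$)
$S 866 = \left(-18\right) 866 = -15588$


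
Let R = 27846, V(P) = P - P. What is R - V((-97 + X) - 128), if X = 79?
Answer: 27846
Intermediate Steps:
V(P) = 0
R - V((-97 + X) - 128) = 27846 - 1*0 = 27846 + 0 = 27846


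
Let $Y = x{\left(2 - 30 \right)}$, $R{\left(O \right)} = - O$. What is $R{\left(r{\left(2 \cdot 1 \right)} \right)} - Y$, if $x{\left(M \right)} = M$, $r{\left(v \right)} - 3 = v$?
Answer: $23$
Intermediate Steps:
$r{\left(v \right)} = 3 + v$
$Y = -28$ ($Y = 2 - 30 = -28$)
$R{\left(r{\left(2 \cdot 1 \right)} \right)} - Y = - (3 + 2 \cdot 1) - -28 = - (3 + 2) + 28 = \left(-1\right) 5 + 28 = -5 + 28 = 23$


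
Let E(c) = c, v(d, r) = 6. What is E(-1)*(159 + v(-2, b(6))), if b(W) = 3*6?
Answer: -165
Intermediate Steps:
b(W) = 18
E(-1)*(159 + v(-2, b(6))) = -(159 + 6) = -1*165 = -165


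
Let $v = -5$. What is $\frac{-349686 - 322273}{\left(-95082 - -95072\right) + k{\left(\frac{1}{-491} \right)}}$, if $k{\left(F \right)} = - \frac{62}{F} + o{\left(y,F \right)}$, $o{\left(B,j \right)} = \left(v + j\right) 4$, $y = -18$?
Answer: $- \frac{329931869}{14932288} \approx -22.095$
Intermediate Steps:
$o{\left(B,j \right)} = -20 + 4 j$ ($o{\left(B,j \right)} = \left(-5 + j\right) 4 = -20 + 4 j$)
$k{\left(F \right)} = -20 - \frac{62}{F} + 4 F$ ($k{\left(F \right)} = - \frac{62}{F} + \left(-20 + 4 F\right) = -20 - \frac{62}{F} + 4 F$)
$\frac{-349686 - 322273}{\left(-95082 - -95072\right) + k{\left(\frac{1}{-491} \right)}} = \frac{-349686 - 322273}{\left(-95082 - -95072\right) - \left(20 - 30442 + \frac{4}{491}\right)} = - \frac{671959}{\left(-95082 + 95072\right) - \left(\frac{9824}{491} - 30442\right)} = - \frac{671959}{-10 - - \frac{14937198}{491}} = - \frac{671959}{-10 + \frac{14937198}{491}} = - \frac{671959}{\frac{14932288}{491}} = \left(-671959\right) \frac{491}{14932288} = - \frac{329931869}{14932288}$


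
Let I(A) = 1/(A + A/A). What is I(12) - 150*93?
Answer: -181349/13 ≈ -13950.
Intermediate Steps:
I(A) = 1/(1 + A) (I(A) = 1/(A + 1) = 1/(1 + A))
I(12) - 150*93 = 1/(1 + 12) - 150*93 = 1/13 - 13950 = -181349/13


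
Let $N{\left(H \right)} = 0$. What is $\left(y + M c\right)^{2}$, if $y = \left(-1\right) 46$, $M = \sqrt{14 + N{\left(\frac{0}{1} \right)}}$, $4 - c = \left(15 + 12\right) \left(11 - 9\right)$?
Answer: $37116 + 4600 \sqrt{14} \approx 54328.0$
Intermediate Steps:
$c = -50$ ($c = 4 - \left(15 + 12\right) \left(11 - 9\right) = 4 - 27 \cdot 2 = 4 - 54 = -50$)
$M = \sqrt{14}$ ($M = \sqrt{14 + 0} = \sqrt{14} \approx 3.7417$)
$y = -46$
$\left(y + M c\right)^{2} = \left(-46 + \sqrt{14} \left(-50\right)\right)^{2} = \left(-46 - 50 \sqrt{14}\right)^{2}$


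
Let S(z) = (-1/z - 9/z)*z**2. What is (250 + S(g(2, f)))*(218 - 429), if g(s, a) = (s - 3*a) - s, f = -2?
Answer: -40090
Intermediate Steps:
g(s, a) = -3*a
S(z) = -10*z (S(z) = (-10/z)*z**2 = -10*z)
(250 + S(g(2, f)))*(218 - 429) = (250 - (-30)*(-2))*(218 - 429) = (250 - 10*6)*(-211) = (250 - 60)*(-211) = 190*(-211) = -40090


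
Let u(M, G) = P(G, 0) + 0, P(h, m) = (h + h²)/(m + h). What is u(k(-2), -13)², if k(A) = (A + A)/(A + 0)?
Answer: 144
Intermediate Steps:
P(h, m) = (h + h²)/(h + m)
k(A) = 2 (k(A) = (2*A)/A = 2)
u(M, G) = 1 + G (u(M, G) = G*(1 + G)/(G + 0) + 0 = G*(1 + G)/G + 0 = (1 + G) + 0 = 1 + G)
u(k(-2), -13)² = (1 - 13)² = (-12)² = 144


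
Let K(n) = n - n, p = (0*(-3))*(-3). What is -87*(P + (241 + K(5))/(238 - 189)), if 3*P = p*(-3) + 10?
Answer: -35177/49 ≈ -717.90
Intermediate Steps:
p = 0 (p = 0*(-3) = 0)
P = 10/3 (P = (0*(-3) + 10)/3 = (0 + 10)/3 = (⅓)*10 = 10/3 ≈ 3.3333)
K(n) = 0
-87*(P + (241 + K(5))/(238 - 189)) = -87*(10/3 + (241 + 0)/(238 - 189)) = -87*(10/3 + 241/49) = -87*1213/147 = -35177/49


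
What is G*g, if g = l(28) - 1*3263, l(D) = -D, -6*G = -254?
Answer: -139319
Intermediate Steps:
G = 127/3 (G = -⅙*(-254) = 127/3 ≈ 42.333)
g = -3291 (g = -1*28 - 1*3263 = -28 - 3263 = -3291)
G*g = (127/3)*(-3291) = -139319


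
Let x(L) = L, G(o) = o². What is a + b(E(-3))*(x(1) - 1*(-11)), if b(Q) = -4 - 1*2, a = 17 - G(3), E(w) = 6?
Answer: -64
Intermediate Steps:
a = 8 (a = 17 - 1*3² = 17 - 1*9 = 17 - 9 = 8)
b(Q) = -6 (b(Q) = -4 - 2 = -6)
a + b(E(-3))*(x(1) - 1*(-11)) = 8 - 6*(1 - 1*(-11)) = 8 - 6*(1 + 11) = 8 - 6*12 = 8 - 72 = -64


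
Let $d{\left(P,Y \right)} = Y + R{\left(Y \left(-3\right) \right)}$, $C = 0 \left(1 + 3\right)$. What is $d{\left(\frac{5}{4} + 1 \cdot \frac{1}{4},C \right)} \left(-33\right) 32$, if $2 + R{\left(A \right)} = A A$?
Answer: $2112$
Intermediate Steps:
$R{\left(A \right)} = -2 + A^{2}$ ($R{\left(A \right)} = -2 + A A = -2 + A^{2}$)
$C = 0$ ($C = 0 \cdot 4 = 0$)
$d{\left(P,Y \right)} = -2 + Y + 9 Y^{2}$ ($d{\left(P,Y \right)} = Y + \left(-2 + \left(Y \left(-3\right)\right)^{2}\right) = Y + \left(-2 + \left(- 3 Y\right)^{2}\right) = Y + \left(-2 + 9 Y^{2}\right) = -2 + Y + 9 Y^{2}$)
$d{\left(\frac{5}{4} + 1 \cdot \frac{1}{4},C \right)} \left(-33\right) 32 = \left(-2 + 0 + 9 \cdot 0^{2}\right) \left(-33\right) 32 = \left(-2 + 0 + 9 \cdot 0\right) \left(-33\right) 32 = \left(-2 + 0 + 0\right) \left(-33\right) 32 = \left(-2\right) \left(-33\right) 32 = 66 \cdot 32 = 2112$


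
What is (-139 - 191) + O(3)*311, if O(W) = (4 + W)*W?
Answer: 6201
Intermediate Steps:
O(W) = W*(4 + W)
(-139 - 191) + O(3)*311 = (-139 - 191) + (3*(4 + 3))*311 = -330 + (3*7)*311 = -330 + 21*311 = -330 + 6531 = 6201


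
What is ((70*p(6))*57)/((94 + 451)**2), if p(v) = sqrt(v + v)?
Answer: 1596*sqrt(3)/59405 ≈ 0.046534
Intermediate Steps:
p(v) = sqrt(2)*sqrt(v) (p(v) = sqrt(2*v) = sqrt(2)*sqrt(v))
((70*p(6))*57)/((94 + 451)**2) = ((70*(sqrt(2)*sqrt(6)))*57)/((94 + 451)**2) = ((70*(2*sqrt(3)))*57)/(545**2) = ((140*sqrt(3))*57)/297025 = (7980*sqrt(3))*(1/297025) = 1596*sqrt(3)/59405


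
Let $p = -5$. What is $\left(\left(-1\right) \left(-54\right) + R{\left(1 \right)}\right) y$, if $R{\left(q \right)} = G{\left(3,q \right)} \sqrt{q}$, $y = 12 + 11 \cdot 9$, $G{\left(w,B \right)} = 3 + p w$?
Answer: $4662$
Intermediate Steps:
$G{\left(w,B \right)} = 3 - 5 w$
$y = 111$ ($y = 12 + 99 = 111$)
$R{\left(q \right)} = - 12 \sqrt{q}$ ($R{\left(q \right)} = \left(3 - 15\right) \sqrt{q} = - 12 \sqrt{q}$)
$\left(\left(-1\right) \left(-54\right) + R{\left(1 \right)}\right) y = \left(\left(-1\right) \left(-54\right) - 12 \sqrt{1}\right) 111 = \left(54 - 12\right) 111 = 42 \cdot 111 = 4662$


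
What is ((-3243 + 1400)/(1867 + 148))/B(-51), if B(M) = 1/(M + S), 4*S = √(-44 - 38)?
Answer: 93993/2015 - 1843*I*√82/8060 ≈ 46.647 - 2.0706*I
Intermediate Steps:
S = I*√82/4 (S = √(-44 - 38)/4 = √(-82)/4 = (I*√82)/4 = I*√82/4 ≈ 2.2638*I)
B(M) = 1/(M + I*√82/4)
((-3243 + 1400)/(1867 + 148))/B(-51) = ((-3243 + 1400)/(1867 + 148))/((4/(4*(-51) + I*√82))) = (-1843/2015)/((4/(-204 + I*√82))) = (-1843*1/2015)*(-51 + I*√82/4) = -1843*(-51 + I*√82/4)/2015 = 93993/2015 - 1843*I*√82/8060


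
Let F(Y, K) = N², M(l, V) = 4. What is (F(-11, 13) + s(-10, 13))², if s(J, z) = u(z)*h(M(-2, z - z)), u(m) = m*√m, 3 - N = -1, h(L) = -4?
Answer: 35408 - 1664*√13 ≈ 29408.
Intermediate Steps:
N = 4 (N = 3 - 1*(-1) = 3 + 1 = 4)
u(m) = m^(3/2)
F(Y, K) = 16 (F(Y, K) = 4² = 16)
s(J, z) = -4*z^(3/2) (s(J, z) = z^(3/2)*(-4) = -4*z^(3/2))
(F(-11, 13) + s(-10, 13))² = (16 - 52*√13)²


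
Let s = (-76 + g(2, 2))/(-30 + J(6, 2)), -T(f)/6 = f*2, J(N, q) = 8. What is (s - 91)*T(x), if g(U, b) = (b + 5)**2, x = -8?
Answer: -94800/11 ≈ -8618.2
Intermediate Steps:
T(f) = -12*f (T(f) = -6*f*2 = -12*f)
g(U, b) = (5 + b)**2
s = 27/22 (s = (-76 + (5 + 2)**2)/(-30 + 8) = (-76 + 7**2)/(-22) = (-76 + 49)*(-1/22) = -27*(-1/22) = 27/22 ≈ 1.2273)
(s - 91)*T(x) = (27/22 - 91)*(-12*(-8)) = -1975/22*96 = -94800/11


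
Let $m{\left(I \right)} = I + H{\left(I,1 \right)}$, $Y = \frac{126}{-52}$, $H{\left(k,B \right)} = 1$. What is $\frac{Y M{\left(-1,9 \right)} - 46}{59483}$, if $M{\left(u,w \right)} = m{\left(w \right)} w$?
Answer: $- \frac{3433}{773279} \approx -0.0044395$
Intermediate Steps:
$Y = - \frac{63}{26}$ ($Y = 126 \left(- \frac{1}{52}\right) = - \frac{63}{26} \approx -2.4231$)
$m{\left(I \right)} = 1 + I$ ($m{\left(I \right)} = I + 1 = 1 + I$)
$M{\left(u,w \right)} = w \left(1 + w\right)$ ($M{\left(u,w \right)} = \left(1 + w\right) w = w \left(1 + w\right)$)
$\frac{Y M{\left(-1,9 \right)} - 46}{59483} = \frac{- \frac{63 \cdot 9 \left(1 + 9\right)}{26} - 46}{59483} = \left(- \frac{63 \cdot 9 \cdot 10}{26} - 46\right) \frac{1}{59483} = \left(\left(- \frac{63}{26}\right) 90 - 46\right) \frac{1}{59483} = \left(- \frac{2835}{13} - 46\right) \frac{1}{59483} = \left(- \frac{3433}{13}\right) \frac{1}{59483} = - \frac{3433}{773279}$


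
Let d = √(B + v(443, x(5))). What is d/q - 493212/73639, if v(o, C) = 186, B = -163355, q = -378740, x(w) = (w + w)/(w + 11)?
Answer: -493212/73639 - I*√163169/378740 ≈ -6.6977 - 0.0010665*I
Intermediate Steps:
x(w) = 2*w/(11 + w) (x(w) = (2*w)/(11 + w) = 2*w/(11 + w))
d = I*√163169 (d = √(-163355 + 186) = √(-163169) = I*√163169 ≈ 403.94*I)
d/q - 493212/73639 = (I*√163169)/(-378740) - 493212/73639 = (I*√163169)*(-1/378740) - 493212*1/73639 = -I*√163169/378740 - 493212/73639 = -493212/73639 - I*√163169/378740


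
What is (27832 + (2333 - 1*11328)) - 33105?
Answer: -14268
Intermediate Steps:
(27832 + (2333 - 1*11328)) - 33105 = (27832 + (2333 - 11328)) - 33105 = (27832 - 8995) - 33105 = 18837 - 33105 = -14268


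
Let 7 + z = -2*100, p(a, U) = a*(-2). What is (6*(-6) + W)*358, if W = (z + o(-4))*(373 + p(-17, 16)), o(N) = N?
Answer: -30756854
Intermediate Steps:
p(a, U) = -2*a
z = -207 (z = -7 - 2*100 = -7 - 200 = -207)
W = -85877 (W = (-207 - 4)*(373 - 2*(-17)) = -211*(373 + 34) = -211*407 = -85877)
(6*(-6) + W)*358 = (6*(-6) - 85877)*358 = (-36 - 85877)*358 = -85913*358 = -30756854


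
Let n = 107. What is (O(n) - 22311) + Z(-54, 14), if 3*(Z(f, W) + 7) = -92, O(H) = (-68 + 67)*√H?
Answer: -67046/3 - √107 ≈ -22359.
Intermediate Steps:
O(H) = -√H
Z(f, W) = -113/3 (Z(f, W) = -7 + (⅓)*(-92) = -7 - 92/3 = -113/3)
(O(n) - 22311) + Z(-54, 14) = (-√107 - 22311) - 113/3 = (-22311 - √107) - 113/3 = -67046/3 - √107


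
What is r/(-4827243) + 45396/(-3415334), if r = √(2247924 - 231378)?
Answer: -1746/131359 - 133*√114/4827243 ≈ -0.013586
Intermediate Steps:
r = 133*√114 (r = √2016546 = 133*√114 ≈ 1420.1)
r/(-4827243) + 45396/(-3415334) = (133*√114)/(-4827243) + 45396/(-3415334) = (133*√114)*(-1/4827243) + 45396*(-1/3415334) = -133*√114/4827243 - 1746/131359 = -1746/131359 - 133*√114/4827243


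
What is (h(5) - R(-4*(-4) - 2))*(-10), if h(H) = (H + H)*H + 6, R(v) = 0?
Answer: -560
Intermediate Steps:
h(H) = 6 + 2*H² (h(H) = (2*H)*H + 6 = 2*H² + 6 = 6 + 2*H²)
(h(5) - R(-4*(-4) - 2))*(-10) = ((6 + 2*5²) - 1*0)*(-10) = ((6 + 2*25) + 0)*(-10) = ((6 + 50) + 0)*(-10) = (56 + 0)*(-10) = 56*(-10) = -560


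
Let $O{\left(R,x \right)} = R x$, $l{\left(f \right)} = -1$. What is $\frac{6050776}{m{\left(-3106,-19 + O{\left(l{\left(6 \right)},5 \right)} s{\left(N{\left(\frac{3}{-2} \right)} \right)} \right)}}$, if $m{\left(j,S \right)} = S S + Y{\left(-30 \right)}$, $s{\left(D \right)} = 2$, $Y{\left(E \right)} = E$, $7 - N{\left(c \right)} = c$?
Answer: $\frac{6050776}{811} \approx 7460.9$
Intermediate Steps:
$N{\left(c \right)} = 7 - c$
$m{\left(j,S \right)} = -30 + S^{2}$ ($m{\left(j,S \right)} = S S - 30 = S^{2} - 30 = -30 + S^{2}$)
$\frac{6050776}{m{\left(-3106,-19 + O{\left(l{\left(6 \right)},5 \right)} s{\left(N{\left(\frac{3}{-2} \right)} \right)} \right)}} = \frac{6050776}{-30 + \left(-19 + \left(-1\right) 5 \cdot 2\right)^{2}} = \frac{6050776}{-30 + \left(-19 - 10\right)^{2}} = \frac{6050776}{-30 + \left(-29\right)^{2}} = \frac{6050776}{-30 + 841} = \frac{6050776}{811}$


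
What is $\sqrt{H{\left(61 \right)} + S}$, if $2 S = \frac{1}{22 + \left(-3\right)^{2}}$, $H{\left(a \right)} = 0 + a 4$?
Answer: $\frac{123 \sqrt{62}}{62} \approx 15.621$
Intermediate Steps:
$H{\left(a \right)} = 4 a$ ($H{\left(a \right)} = 0 + 4 a = 4 a$)
$S = \frac{1}{62}$ ($S = \frac{1}{2 \left(22 + \left(-3\right)^{2}\right)} = \frac{1}{2 \left(22 + 9\right)} = \frac{1}{2 \cdot 31} = \frac{1}{2} \cdot \frac{1}{31} = \frac{1}{62} \approx 0.016129$)
$\sqrt{H{\left(61 \right)} + S} = \sqrt{4 \cdot 61 + \frac{1}{62}} = \sqrt{244 + \frac{1}{62}} = \sqrt{\frac{15129}{62}} = \frac{123 \sqrt{62}}{62}$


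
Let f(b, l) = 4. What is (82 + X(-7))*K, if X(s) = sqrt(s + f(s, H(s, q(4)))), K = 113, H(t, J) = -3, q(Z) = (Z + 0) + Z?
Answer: 9266 + 113*I*sqrt(3) ≈ 9266.0 + 195.72*I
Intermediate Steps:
q(Z) = 2*Z (q(Z) = Z + Z = 2*Z)
X(s) = sqrt(4 + s) (X(s) = sqrt(s + 4) = sqrt(4 + s))
(82 + X(-7))*K = (82 + sqrt(4 - 7))*113 = (82 + sqrt(-3))*113 = (82 + I*sqrt(3))*113 = 9266 + 113*I*sqrt(3)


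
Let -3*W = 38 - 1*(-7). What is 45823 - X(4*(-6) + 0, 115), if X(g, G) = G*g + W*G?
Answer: 50308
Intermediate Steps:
W = -15 (W = -(38 - 1*(-7))/3 = -(38 + 7)/3 = -⅓*45 = -15)
X(g, G) = -15*G + G*g (X(g, G) = G*g - 15*G = -15*G + G*g)
45823 - X(4*(-6) + 0, 115) = 45823 - 115*(-15 + (4*(-6) + 0)) = 45823 - 115*(-15 + (-24 + 0)) = 45823 - 115*(-15 - 24) = 45823 - 115*(-39) = 45823 - 1*(-4485) = 45823 + 4485 = 50308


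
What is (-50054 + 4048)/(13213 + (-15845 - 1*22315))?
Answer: 46006/24947 ≈ 1.8442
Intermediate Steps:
(-50054 + 4048)/(13213 + (-15845 - 1*22315)) = -46006/(13213 + (-15845 - 22315)) = -46006/(13213 - 38160) = -46006/(-24947) = -46006*(-1/24947) = 46006/24947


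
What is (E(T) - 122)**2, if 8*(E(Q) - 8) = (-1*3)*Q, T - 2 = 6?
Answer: 13689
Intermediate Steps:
T = 8 (T = 2 + 6 = 8)
E(Q) = 8 - 3*Q/8 (E(Q) = 8 + ((-1*3)*Q)/8 = 8 + (-3*Q)/8 = 8 - 3*Q/8)
(E(T) - 122)**2 = ((8 - 3/8*8) - 122)**2 = ((8 - 3) - 122)**2 = (5 - 122)**2 = (-117)**2 = 13689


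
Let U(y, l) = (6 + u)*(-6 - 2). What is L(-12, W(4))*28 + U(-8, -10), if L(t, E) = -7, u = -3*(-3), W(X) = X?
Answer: -316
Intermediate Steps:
u = 9
U(y, l) = -120 (U(y, l) = (6 + 9)*(-6 - 2) = 15*(-8) = -120)
L(-12, W(4))*28 + U(-8, -10) = -7*28 - 120 = -196 - 120 = -316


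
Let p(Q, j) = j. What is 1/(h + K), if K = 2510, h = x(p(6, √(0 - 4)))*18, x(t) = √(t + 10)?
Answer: 1/(2*(1255 + 9*√2*√(5 + I))) ≈ 0.00038953 - 8.5943e-7*I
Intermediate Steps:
x(t) = √(10 + t)
h = 18*√(10 + 2*I) (h = √(10 + √(0 - 4))*18 = √(10 + √(-4))*18 = √(10 + 2*I)*18 = 18*√(10 + 2*I) ≈ 57.202 + 5.6641*I)
1/(h + K) = 1/(18*√(10 + 2*I) + 2510) = 1/(2510 + 18*√(10 + 2*I))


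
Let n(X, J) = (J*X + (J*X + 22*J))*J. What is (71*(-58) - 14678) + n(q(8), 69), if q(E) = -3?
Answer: 57380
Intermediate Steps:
n(X, J) = J*(22*J + 2*J*X) (n(X, J) = (J*X + (22*J + J*X))*J = (22*J + 2*J*X)*J = J*(22*J + 2*J*X))
(71*(-58) - 14678) + n(q(8), 69) = (71*(-58) - 14678) + 2*69²*(11 - 3) = (-4118 - 14678) + 2*4761*8 = -18796 + 76176 = 57380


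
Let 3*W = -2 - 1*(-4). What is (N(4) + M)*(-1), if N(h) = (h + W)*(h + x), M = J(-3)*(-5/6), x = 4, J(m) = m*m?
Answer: -179/6 ≈ -29.833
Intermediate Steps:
J(m) = m²
M = -15/2 (M = (-3)²*(-5/6) = 9*(-5*⅙) = 9*(-⅚) = -15/2 ≈ -7.5000)
W = ⅔ (W = (-2 - 1*(-4))/3 = (-2 + 4)/3 = (⅓)*2 = ⅔ ≈ 0.66667)
N(h) = (4 + h)*(⅔ + h) (N(h) = (h + ⅔)*(h + 4) = (⅔ + h)*(4 + h) = (4 + h)*(⅔ + h))
(N(4) + M)*(-1) = ((8/3 + 4² + (14/3)*4) - 15/2)*(-1) = ((8/3 + 16 + 56/3) - 15/2)*(-1) = (112/3 - 15/2)*(-1) = (179/6)*(-1) = -179/6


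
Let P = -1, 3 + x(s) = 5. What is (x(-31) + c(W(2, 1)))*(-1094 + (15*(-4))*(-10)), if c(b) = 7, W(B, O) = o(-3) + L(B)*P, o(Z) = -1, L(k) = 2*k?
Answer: -4446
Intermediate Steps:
x(s) = 2 (x(s) = -3 + 5 = 2)
W(B, O) = -1 - 2*B (W(B, O) = -1 + (2*B)*(-1) = -1 - 2*B)
(x(-31) + c(W(2, 1)))*(-1094 + (15*(-4))*(-10)) = (2 + 7)*(-1094 + (15*(-4))*(-10)) = 9*(-1094 - 60*(-10)) = 9*(-1094 + 600) = 9*(-494) = -4446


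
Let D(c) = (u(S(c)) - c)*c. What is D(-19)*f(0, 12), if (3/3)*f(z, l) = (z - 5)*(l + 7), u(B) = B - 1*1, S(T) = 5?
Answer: 41515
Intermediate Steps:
u(B) = -1 + B (u(B) = B - 1 = -1 + B)
f(z, l) = (-5 + z)*(7 + l) (f(z, l) = (z - 5)*(l + 7) = (-5 + z)*(7 + l))
D(c) = c*(4 - c) (D(c) = ((-1 + 5) - c)*c = (4 - c)*c = c*(4 - c))
D(-19)*f(0, 12) = (-19*(4 - 1*(-19)))*(-35 - 5*12 + 7*0 + 12*0) = (-19*(4 + 19))*(-35 - 60 + 0 + 0) = -19*23*(-95) = -437*(-95) = 41515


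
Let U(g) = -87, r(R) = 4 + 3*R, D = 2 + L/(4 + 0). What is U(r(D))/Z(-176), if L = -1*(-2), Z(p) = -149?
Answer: 87/149 ≈ 0.58389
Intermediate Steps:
L = 2
D = 5/2 (D = 2 + 2/(4 + 0) = 2 + 2/4 = 2 + 2*(¼) = 2 + ½ = 5/2 ≈ 2.5000)
U(r(D))/Z(-176) = -87/(-149) = -87*(-1/149) = 87/149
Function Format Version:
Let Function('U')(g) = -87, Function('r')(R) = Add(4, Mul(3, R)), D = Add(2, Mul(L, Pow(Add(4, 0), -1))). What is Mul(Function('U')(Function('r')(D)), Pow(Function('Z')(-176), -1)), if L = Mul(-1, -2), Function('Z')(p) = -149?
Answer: Rational(87, 149) ≈ 0.58389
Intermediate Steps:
L = 2
D = Rational(5, 2) (D = Add(2, Mul(2, Pow(Add(4, 0), -1))) = Add(2, Mul(2, Pow(4, -1))) = Add(2, Mul(2, Rational(1, 4))) = Add(2, Rational(1, 2)) = Rational(5, 2) ≈ 2.5000)
Mul(Function('U')(Function('r')(D)), Pow(Function('Z')(-176), -1)) = Mul(-87, Pow(-149, -1)) = Mul(-87, Rational(-1, 149)) = Rational(87, 149)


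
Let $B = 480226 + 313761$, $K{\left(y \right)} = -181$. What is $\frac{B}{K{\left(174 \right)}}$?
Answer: $- \frac{793987}{181} \approx -4386.7$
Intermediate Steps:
$B = 793987$
$\frac{B}{K{\left(174 \right)}} = \frac{793987}{-181} = 793987 \left(- \frac{1}{181}\right) = - \frac{793987}{181}$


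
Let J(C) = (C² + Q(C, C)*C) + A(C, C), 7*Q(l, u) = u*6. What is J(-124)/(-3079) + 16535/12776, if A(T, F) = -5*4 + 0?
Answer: -2195601593/275361128 ≈ -7.9735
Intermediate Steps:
Q(l, u) = 6*u/7 (Q(l, u) = (u*6)/7 = (6*u)/7 = 6*u/7)
A(T, F) = -20 (A(T, F) = -20 + 0 = -20)
J(C) = -20 + 13*C²/7 (J(C) = (C² + (6*C/7)*C) - 20 = (C² + 6*C²/7) - 20 = 13*C²/7 - 20 = -20 + 13*C²/7)
J(-124)/(-3079) + 16535/12776 = (-20 + (13/7)*(-124)²)/(-3079) + 16535/12776 = (-20 + (13/7)*15376)*(-1/3079) + 16535*(1/12776) = (-20 + 199888/7)*(-1/3079) + 16535/12776 = (199748/7)*(-1/3079) + 16535/12776 = -199748/21553 + 16535/12776 = -2195601593/275361128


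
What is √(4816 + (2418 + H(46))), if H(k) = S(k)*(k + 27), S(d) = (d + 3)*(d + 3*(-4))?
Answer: 2*√32213 ≈ 358.96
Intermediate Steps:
S(d) = (-12 + d)*(3 + d) (S(d) = (3 + d)*(d - 12) = (3 + d)*(-12 + d) = (-12 + d)*(3 + d))
H(k) = (27 + k)*(-36 + k² - 9*k) (H(k) = (-36 + k² - 9*k)*(k + 27) = (-36 + k² - 9*k)*(27 + k) = (27 + k)*(-36 + k² - 9*k))
√(4816 + (2418 + H(46))) = √(4816 + (2418 - (27 + 46)*(36 - 1*46² + 9*46))) = √(4816 + (2418 - 1*73*(36 - 1*2116 + 414))) = √(4816 + (2418 - 1*73*(36 - 2116 + 414))) = √(4816 + (2418 - 1*73*(-1666))) = √(4816 + (2418 + 121618)) = √(4816 + 124036) = √128852 = 2*√32213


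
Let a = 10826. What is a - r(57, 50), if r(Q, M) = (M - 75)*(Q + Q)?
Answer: 13676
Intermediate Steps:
r(Q, M) = 2*Q*(-75 + M) (r(Q, M) = (-75 + M)*(2*Q) = 2*Q*(-75 + M))
a - r(57, 50) = 10826 - 2*57*(-75 + 50) = 10826 - 2*57*(-25) = 10826 - 1*(-2850) = 10826 + 2850 = 13676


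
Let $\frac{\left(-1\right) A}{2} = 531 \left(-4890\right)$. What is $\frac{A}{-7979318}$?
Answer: $- \frac{2596590}{3989659} \approx -0.65083$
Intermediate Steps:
$A = 5193180$ ($A = - 2 \cdot 531 \left(-4890\right) = \left(-2\right) \left(-2596590\right) = 5193180$)
$\frac{A}{-7979318} = \frac{5193180}{-7979318} = 5193180 \left(- \frac{1}{7979318}\right) = - \frac{2596590}{3989659}$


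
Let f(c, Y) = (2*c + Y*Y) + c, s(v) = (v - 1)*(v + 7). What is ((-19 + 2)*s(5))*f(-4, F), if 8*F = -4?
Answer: 9588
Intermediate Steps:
F = -1/2 (F = (1/8)*(-4) = -1/2 ≈ -0.50000)
s(v) = (-1 + v)*(7 + v)
f(c, Y) = Y**2 + 3*c (f(c, Y) = (2*c + Y**2) + c = (Y**2 + 2*c) + c = Y**2 + 3*c)
((-19 + 2)*s(5))*f(-4, F) = ((-19 + 2)*(-7 + 5**2 + 6*5))*((-1/2)**2 + 3*(-4)) = (-17*(-7 + 25 + 30))*(1/4 - 12) = -17*48*(-47/4) = -816*(-47/4) = 9588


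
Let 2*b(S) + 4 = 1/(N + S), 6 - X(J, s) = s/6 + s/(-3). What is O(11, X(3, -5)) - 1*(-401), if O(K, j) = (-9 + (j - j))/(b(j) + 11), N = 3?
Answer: 59201/148 ≈ 400.01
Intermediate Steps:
X(J, s) = 6 + s/6 (X(J, s) = 6 - (s/6 + s/(-3)) = 6 - (s*(⅙) + s*(-⅓)) = 6 - (s/6 - s/3) = 6 - (-1)*s/6 = 6 + s/6)
b(S) = -2 + 1/(2*(3 + S))
O(K, j) = -9/(11 + (-11 - 4*j)/(2*(3 + j))) (O(K, j) = (-9 + (j - j))/((-11 - 4*j)/(2*(3 + j)) + 11) = (-9 + 0)/(11 + (-11 - 4*j)/(2*(3 + j))) = -9/(11 + (-11 - 4*j)/(2*(3 + j))))
O(11, X(3, -5)) - 1*(-401) = 18*(-3 - (6 + (⅙)*(-5)))/(55 + 18*(6 + (⅙)*(-5))) - 1*(-401) = 18*(-3 - (6 - ⅚))/(55 + 18*(6 - ⅚)) + 401 = 18*(-3 - 1*31/6)/(55 + 18*(31/6)) + 401 = 18*(-3 - 31/6)/(55 + 93) + 401 = 18*(-49/6)/148 + 401 = 18*(1/148)*(-49/6) + 401 = -147/148 + 401 = 59201/148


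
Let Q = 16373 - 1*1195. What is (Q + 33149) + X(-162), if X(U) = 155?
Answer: 48482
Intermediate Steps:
Q = 15178 (Q = 16373 - 1195 = 15178)
(Q + 33149) + X(-162) = (15178 + 33149) + 155 = 48327 + 155 = 48482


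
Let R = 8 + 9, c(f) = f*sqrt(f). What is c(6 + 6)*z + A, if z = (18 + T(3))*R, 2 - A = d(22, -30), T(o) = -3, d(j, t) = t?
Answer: 32 + 6120*sqrt(3) ≈ 10632.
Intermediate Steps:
c(f) = f**(3/2)
R = 17
A = 32 (A = 2 - 1*(-30) = 2 + 30 = 32)
z = 255 (z = (18 - 3)*17 = 15*17 = 255)
c(6 + 6)*z + A = (6 + 6)**(3/2)*255 + 32 = 12**(3/2)*255 + 32 = (24*sqrt(3))*255 + 32 = 6120*sqrt(3) + 32 = 32 + 6120*sqrt(3)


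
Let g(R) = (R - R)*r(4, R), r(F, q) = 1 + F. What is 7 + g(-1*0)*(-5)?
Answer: 7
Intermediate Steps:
g(R) = 0 (g(R) = (R - R)*(1 + 4) = 0*5 = 0)
7 + g(-1*0)*(-5) = 7 + 0*(-5) = 7 + 0 = 7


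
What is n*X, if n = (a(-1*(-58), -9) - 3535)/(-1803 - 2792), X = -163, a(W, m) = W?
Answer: -566751/4595 ≈ -123.34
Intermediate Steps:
n = 3477/4595 (n = (-1*(-58) - 3535)/(-1803 - 2792) = (58 - 3535)/(-4595) = -3477*(-1/4595) = 3477/4595 ≈ 0.75669)
n*X = (3477/4595)*(-163) = -566751/4595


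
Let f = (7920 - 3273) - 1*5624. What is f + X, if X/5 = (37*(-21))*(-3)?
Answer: 10678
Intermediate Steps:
X = 11655 (X = 5*((37*(-21))*(-3)) = 5*(-777*(-3)) = 5*2331 = 11655)
f = -977 (f = 4647 - 5624 = -977)
f + X = -977 + 11655 = 10678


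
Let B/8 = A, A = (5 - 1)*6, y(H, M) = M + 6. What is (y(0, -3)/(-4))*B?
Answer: -144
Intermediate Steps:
y(H, M) = 6 + M
A = 24 (A = 4*6 = 24)
B = 192 (B = 8*24 = 192)
(y(0, -3)/(-4))*B = ((6 - 3)/(-4))*192 = (3*(-1/4))*192 = -3/4*192 = -144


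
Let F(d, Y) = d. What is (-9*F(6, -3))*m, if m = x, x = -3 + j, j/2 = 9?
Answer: -810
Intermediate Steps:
j = 18 (j = 2*9 = 18)
x = 15 (x = -3 + 18 = 15)
m = 15
(-9*F(6, -3))*m = -9*6*15 = -54*15 = -810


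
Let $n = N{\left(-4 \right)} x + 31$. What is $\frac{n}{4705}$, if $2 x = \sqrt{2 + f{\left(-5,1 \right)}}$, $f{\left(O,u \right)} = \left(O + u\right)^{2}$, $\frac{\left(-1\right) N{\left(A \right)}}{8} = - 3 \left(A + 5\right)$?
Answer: $\frac{31}{4705} + \frac{36 \sqrt{2}}{4705} \approx 0.01741$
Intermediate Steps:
$N{\left(A \right)} = 120 + 24 A$ ($N{\left(A \right)} = - 8 \left(- 3 \left(A + 5\right)\right) = - 8 \left(- 3 \left(5 + A\right)\right) = - 8 \left(-15 - 3 A\right) = 120 + 24 A$)
$x = \frac{3 \sqrt{2}}{2}$ ($x = \frac{\sqrt{2 + \left(-5 + 1\right)^{2}}}{2} = \frac{\sqrt{2 + \left(-4\right)^{2}}}{2} = \frac{\sqrt{2 + 16}}{2} = \frac{\sqrt{18}}{2} = \frac{3 \sqrt{2}}{2} \approx 2.1213$)
$n = 31 + 36 \sqrt{2}$ ($n = \left(120 + 24 \left(-4\right)\right) \frac{3 \sqrt{2}}{2} + 31 = \left(120 - 96\right) \frac{3 \sqrt{2}}{2} + 31 = 24 \frac{3 \sqrt{2}}{2} + 31 = 36 \sqrt{2} + 31 = 31 + 36 \sqrt{2} \approx 81.912$)
$\frac{n}{4705} = \frac{31 + 36 \sqrt{2}}{4705} = \left(31 + 36 \sqrt{2}\right) \frac{1}{4705} = \frac{31}{4705} + \frac{36 \sqrt{2}}{4705}$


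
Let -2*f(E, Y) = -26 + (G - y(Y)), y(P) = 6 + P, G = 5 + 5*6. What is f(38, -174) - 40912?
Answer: -82001/2 ≈ -41001.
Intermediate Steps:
G = 35 (G = 5 + 30 = 35)
f(E, Y) = -3/2 + Y/2 (f(E, Y) = -(-26 + (35 - (6 + Y)))/2 = -(-26 + (35 + (-6 - Y)))/2 = -(-26 + (29 - Y))/2 = -(3 - Y)/2 = -3/2 + Y/2)
f(38, -174) - 40912 = (-3/2 + (1/2)*(-174)) - 40912 = (-3/2 - 87) - 40912 = -177/2 - 40912 = -82001/2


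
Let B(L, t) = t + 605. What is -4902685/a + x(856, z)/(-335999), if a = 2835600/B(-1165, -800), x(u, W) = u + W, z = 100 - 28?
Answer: 4282937783195/12703450192 ≈ 337.15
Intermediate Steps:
z = 72
B(L, t) = 605 + t
x(u, W) = W + u
a = -189040/13 (a = 2835600/(605 - 800) = 2835600/(-195) = 2835600*(-1/195) = -189040/13 ≈ -14542.)
-4902685/a + x(856, z)/(-335999) = -4902685/(-189040/13) + (72 + 856)/(-335999) = -4902685*(-13/189040) + 928*(-1/335999) = 12746981/37808 - 928/335999 = 4282937783195/12703450192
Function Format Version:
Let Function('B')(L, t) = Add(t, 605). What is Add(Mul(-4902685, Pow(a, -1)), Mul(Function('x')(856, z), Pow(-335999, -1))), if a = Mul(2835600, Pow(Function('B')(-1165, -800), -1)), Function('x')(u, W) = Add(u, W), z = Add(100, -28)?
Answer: Rational(4282937783195, 12703450192) ≈ 337.15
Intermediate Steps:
z = 72
Function('B')(L, t) = Add(605, t)
Function('x')(u, W) = Add(W, u)
a = Rational(-189040, 13) (a = Mul(2835600, Pow(Add(605, -800), -1)) = Mul(2835600, Pow(-195, -1)) = Mul(2835600, Rational(-1, 195)) = Rational(-189040, 13) ≈ -14542.)
Add(Mul(-4902685, Pow(a, -1)), Mul(Function('x')(856, z), Pow(-335999, -1))) = Add(Mul(-4902685, Pow(Rational(-189040, 13), -1)), Mul(Add(72, 856), Pow(-335999, -1))) = Add(Mul(-4902685, Rational(-13, 189040)), Mul(928, Rational(-1, 335999))) = Add(Rational(12746981, 37808), Rational(-928, 335999)) = Rational(4282937783195, 12703450192)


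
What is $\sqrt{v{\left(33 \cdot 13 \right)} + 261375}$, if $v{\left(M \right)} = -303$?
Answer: $84 \sqrt{37} \approx 510.95$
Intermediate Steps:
$\sqrt{v{\left(33 \cdot 13 \right)} + 261375} = \sqrt{-303 + 261375} = \sqrt{261072} = 84 \sqrt{37}$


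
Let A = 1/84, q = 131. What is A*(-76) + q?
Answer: 2732/21 ≈ 130.10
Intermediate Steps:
A = 1/84 ≈ 0.011905
A*(-76) + q = (1/84)*(-76) + 131 = -19/21 + 131 = 2732/21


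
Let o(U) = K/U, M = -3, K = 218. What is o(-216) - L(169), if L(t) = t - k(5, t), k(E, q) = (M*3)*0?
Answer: -18361/108 ≈ -170.01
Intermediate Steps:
k(E, q) = 0 (k(E, q) = -3*3*0 = -9*0 = 0)
o(U) = 218/U
L(t) = t (L(t) = t - 1*0 = t + 0 = t)
o(-216) - L(169) = 218/(-216) - 1*169 = 218*(-1/216) - 169 = -109/108 - 169 = -18361/108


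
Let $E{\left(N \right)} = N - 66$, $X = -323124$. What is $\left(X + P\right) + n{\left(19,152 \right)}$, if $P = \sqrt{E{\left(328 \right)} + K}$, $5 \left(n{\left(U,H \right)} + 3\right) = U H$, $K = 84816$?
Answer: $- \frac{1612747}{5} + \sqrt{85078} \approx -3.2226 \cdot 10^{5}$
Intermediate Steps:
$E{\left(N \right)} = -66 + N$
$n{\left(U,H \right)} = -3 + \frac{H U}{5}$ ($n{\left(U,H \right)} = -3 + \frac{U H}{5} = -3 + \frac{H U}{5}$)
$P = \sqrt{85078}$ ($P = \sqrt{\left(-66 + 328\right) + 84816} = \sqrt{262 + 84816} = \sqrt{85078} \approx 291.68$)
$\left(X + P\right) + n{\left(19,152 \right)} = \left(-323124 + \sqrt{85078}\right) - \left(3 - \frac{2888}{5}\right) = \left(-323124 + \sqrt{85078}\right) + \left(-3 + \frac{2888}{5}\right) = \left(-323124 + \sqrt{85078}\right) + \frac{2873}{5} = - \frac{1612747}{5} + \sqrt{85078}$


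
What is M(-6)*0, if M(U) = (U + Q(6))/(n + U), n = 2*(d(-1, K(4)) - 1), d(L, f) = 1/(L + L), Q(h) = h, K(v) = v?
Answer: 0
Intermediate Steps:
d(L, f) = 1/(2*L)
n = -3 (n = 2*((½)/(-1) - 1) = 2*((½)*(-1) - 1) = 2*(-½ - 1) = 2*(-3/2) = -3)
M(U) = (6 + U)/(-3 + U) (M(U) = (U + 6)/(-3 + U) = (6 + U)/(-3 + U))
M(-6)*0 = ((6 - 6)/(-3 - 6))*0 = (0/(-9))*0 = -⅑*0*0 = 0*0 = 0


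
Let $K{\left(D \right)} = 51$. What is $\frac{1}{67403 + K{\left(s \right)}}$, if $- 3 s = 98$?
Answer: $\frac{1}{67454} \approx 1.4825 \cdot 10^{-5}$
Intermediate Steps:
$s = - \frac{98}{3}$ ($s = \left(- \frac{1}{3}\right) 98 = - \frac{98}{3} \approx -32.667$)
$\frac{1}{67403 + K{\left(s \right)}} = \frac{1}{67403 + 51} = \frac{1}{67454}$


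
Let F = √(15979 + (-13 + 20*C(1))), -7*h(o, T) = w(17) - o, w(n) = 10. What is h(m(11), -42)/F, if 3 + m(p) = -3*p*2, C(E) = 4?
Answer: -79*√16046/112322 ≈ -0.089093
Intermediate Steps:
m(p) = -3 - 6*p (m(p) = -3 - 3*p*2 = -3 - 6*p)
h(o, T) = -10/7 + o/7 (h(o, T) = -(10 - o)/7 = -10/7 + o/7)
F = √16046 (F = √(15979 + (-13 + 20*4)) = √(15979 + (-13 + 80)) = √(15979 + 67) = √16046 ≈ 126.67)
h(m(11), -42)/F = (-10/7 + (-3 - 6*11)/7)/(√16046) = (-10/7 + (-3 - 66)/7)*(√16046/16046) = (-10/7 + (⅐)*(-69))*(√16046/16046) = (-10/7 - 69/7)*(√16046/16046) = -79*√16046/112322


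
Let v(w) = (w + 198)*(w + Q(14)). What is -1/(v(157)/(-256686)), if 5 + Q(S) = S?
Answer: 128343/29465 ≈ 4.3558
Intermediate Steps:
Q(S) = -5 + S
v(w) = (9 + w)*(198 + w) (v(w) = (w + 198)*(w + (-5 + 14)) = (198 + w)*(w + 9) = (198 + w)*(9 + w) = (9 + w)*(198 + w))
-1/(v(157)/(-256686)) = -1/((1782 + 157² + 207*157)/(-256686)) = -1/((1782 + 24649 + 32499)*(-1/256686)) = -1/(58930*(-1/256686)) = -1/(-29465/128343) = -1*(-128343/29465) = 128343/29465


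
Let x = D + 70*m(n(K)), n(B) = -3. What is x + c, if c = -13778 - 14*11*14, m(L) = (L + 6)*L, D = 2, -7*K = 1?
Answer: -16562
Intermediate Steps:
K = -⅐ (K = -⅐*1 = -⅐ ≈ -0.14286)
m(L) = L*(6 + L) (m(L) = (6 + L)*L = L*(6 + L))
x = -628 (x = 2 + 70*(-3*(6 - 3)) = 2 + 70*(-3*3) = 2 + 70*(-9) = 2 - 630 = -628)
c = -15934 (c = -13778 - 154*14 = -13778 - 2156 = -15934)
x + c = -628 - 15934 = -16562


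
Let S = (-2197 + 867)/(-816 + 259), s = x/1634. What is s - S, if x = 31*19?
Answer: -97113/47902 ≈ -2.0273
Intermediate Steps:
x = 589
s = 31/86 (s = 589/1634 = 589*(1/1634) = 31/86 ≈ 0.36047)
S = 1330/557 (S = -1330/(-557) = -1330*(-1/557) = 1330/557 ≈ 2.3878)
s - S = 31/86 - 1*1330/557 = 31/86 - 1330/557 = -97113/47902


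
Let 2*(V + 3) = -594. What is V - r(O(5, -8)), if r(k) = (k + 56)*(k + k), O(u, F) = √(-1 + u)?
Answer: -532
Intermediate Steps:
V = -300 (V = -3 + (½)*(-594) = -3 - 297 = -300)
r(k) = 2*k*(56 + k) (r(k) = (56 + k)*(2*k) = 2*k*(56 + k))
V - r(O(5, -8)) = -300 - 2*√(-1 + 5)*(56 + √(-1 + 5)) = -300 - 2*√4*(56 + √4) = -300 - 2*2*(56 + 2) = -300 - 2*2*58 = -300 - 1*232 = -300 - 232 = -532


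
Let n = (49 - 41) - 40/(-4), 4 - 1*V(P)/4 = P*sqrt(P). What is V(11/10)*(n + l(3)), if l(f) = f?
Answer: 336 - 231*sqrt(110)/25 ≈ 239.09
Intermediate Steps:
V(P) = 16 - 4*P**(3/2) (V(P) = 16 - 4*P*sqrt(P) = 16 - 4*P**(3/2))
n = 18 (n = 8 - 40*(-1/4) = 8 + 10 = 18)
V(11/10)*(n + l(3)) = (16 - 4*11*sqrt(110)/100)*(18 + 3) = (16 - 4*11*sqrt(110)/100)*21 = (16 - 11*sqrt(110)/25)*21 = 336 - 231*sqrt(110)/25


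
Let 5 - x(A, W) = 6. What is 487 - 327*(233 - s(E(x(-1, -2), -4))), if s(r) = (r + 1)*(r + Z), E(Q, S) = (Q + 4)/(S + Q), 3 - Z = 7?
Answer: -1907642/25 ≈ -76306.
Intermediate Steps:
Z = -4 (Z = 3 - 1*7 = 3 - 7 = -4)
x(A, W) = -1 (x(A, W) = 5 - 1*6 = 5 - 6 = -1)
E(Q, S) = (4 + Q)/(Q + S)
s(r) = (1 + r)*(-4 + r) (s(r) = (r + 1)*(r - 4) = (1 + r)*(-4 + r))
487 - 327*(233 - s(E(x(-1, -2), -4))) = 487 - 327*(233 - (-4 + ((4 - 1)/(-1 - 4))**2 - 3*(4 - 1)/(-1 - 4))) = 487 - 327*(233 - (-4 + (3/(-5))**2 - 3*3/(-5))) = 487 - 327*(233 - (-4 + (-1/5*3)**2 - (-3)*3/5)) = 487 - 327*(233 - (-4 + (-3/5)**2 - 3*(-3/5))) = 487 - 327*(233 - (-4 + 9/25 + 9/5)) = 487 - 327*(233 - 1*(-46/25)) = 487 - 327*(233 + 46/25) = 487 - 327*5871/25 = 487 - 1919817/25 = -1907642/25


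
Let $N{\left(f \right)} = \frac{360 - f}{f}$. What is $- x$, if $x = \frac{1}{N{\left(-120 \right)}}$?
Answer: $\frac{1}{4} \approx 0.25$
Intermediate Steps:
$N{\left(f \right)} = \frac{360 - f}{f}$
$x = - \frac{1}{4}$ ($x = \frac{1}{\frac{1}{-120} \left(360 - -120\right)} = \frac{1}{\left(- \frac{1}{120}\right) \left(360 + 120\right)} = \frac{1}{\left(- \frac{1}{120}\right) 480} = \frac{1}{-4} = - \frac{1}{4} \approx -0.25$)
$- x = \left(-1\right) \left(- \frac{1}{4}\right) = \frac{1}{4}$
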